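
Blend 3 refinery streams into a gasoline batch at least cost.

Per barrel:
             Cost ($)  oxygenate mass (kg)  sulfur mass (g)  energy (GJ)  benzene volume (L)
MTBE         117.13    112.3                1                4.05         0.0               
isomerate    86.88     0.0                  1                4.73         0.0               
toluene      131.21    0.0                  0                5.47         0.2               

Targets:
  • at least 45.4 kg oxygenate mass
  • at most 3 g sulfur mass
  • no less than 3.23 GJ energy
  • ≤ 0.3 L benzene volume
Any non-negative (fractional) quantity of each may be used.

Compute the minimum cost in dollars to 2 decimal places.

Set it up as a linear program. Let x1 = barrels of MTBE, x2 = barrels of isomerate, x3 = barrels of toluene.
Minimize 117.13x1 + 86.88x2 + 131.21x3 subject to:
  112.3x1 ≥ 45.4   (oxygenate mass)
  1x1 + 1x2 ≤ 3   (sulfur mass)
  4.05x1 + 4.73x2 + 5.47x3 ≥ 3.23   (energy)
  0.2x3 ≤ 0.3   (benzene volume)
  x1, x2, x3 ≥ 0.
The cheapest feasible vertex uses only MTBE, isomerate; toluene is not used. Binding constraints: oxygenate mass and energy.
Optimal quantities: MTBE = 0.4043 barrels, isomerate = 0.3367 barrels.
Objective = 117.13·0.4043 + 86.88·0.3367 = 76.6082.

$76.61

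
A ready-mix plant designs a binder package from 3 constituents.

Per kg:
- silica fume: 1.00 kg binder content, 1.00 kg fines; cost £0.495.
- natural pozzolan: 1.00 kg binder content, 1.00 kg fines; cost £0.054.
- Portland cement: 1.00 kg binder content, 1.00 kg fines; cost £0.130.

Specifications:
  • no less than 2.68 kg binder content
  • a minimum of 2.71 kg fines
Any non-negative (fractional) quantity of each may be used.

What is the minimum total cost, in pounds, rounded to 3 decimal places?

Let x1 = kg of silica fume, x2 = kg of natural pozzolan, x3 = kg of Portland cement.
Minimise 0.495x1 + 0.054x2 + 0.13x3 s.t.:
  1x1 + 1x2 + 1x3 ≥ 2.68   (binder content)
  1x1 + 1x2 + 1x3 ≥ 2.71   (fines)
  x1, x2, x3 ≥ 0.
At the optimum only natural pozzolan is positive (silica fume, Portland cement = 0). There the fines constraint is tight.
So natural pozzolan = 2.71 kg.
Cost = 0.054·2.71 = 0.14634.

£0.146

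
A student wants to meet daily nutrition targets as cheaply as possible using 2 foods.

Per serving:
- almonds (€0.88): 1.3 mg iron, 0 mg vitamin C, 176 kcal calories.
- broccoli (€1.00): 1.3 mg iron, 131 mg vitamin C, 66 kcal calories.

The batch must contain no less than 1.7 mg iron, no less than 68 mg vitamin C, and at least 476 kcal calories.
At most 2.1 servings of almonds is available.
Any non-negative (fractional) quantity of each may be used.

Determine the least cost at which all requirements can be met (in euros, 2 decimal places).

€3.46

Treat it as an LP. Let x1 = servings of almonds, x2 = servings of broccoli.
Minimize 0.88x1 + 1x2 s.t.:
  1.3x1 + 1.3x2 ≥ 1.7   (iron)
  131x2 ≥ 68   (vitamin C)
  176x1 + 66x2 ≥ 476   (calories)
  x1 ≤ 2.1
  x1, x2 ≥ 0.
Both inputs are positive at the optimum. There the calories and the almonds cap constraints are tight.
Solving gives x1 = 2.1, x2 = 1.612.
Objective = 0.88·2.1 + 1·1.612 = 3.4600.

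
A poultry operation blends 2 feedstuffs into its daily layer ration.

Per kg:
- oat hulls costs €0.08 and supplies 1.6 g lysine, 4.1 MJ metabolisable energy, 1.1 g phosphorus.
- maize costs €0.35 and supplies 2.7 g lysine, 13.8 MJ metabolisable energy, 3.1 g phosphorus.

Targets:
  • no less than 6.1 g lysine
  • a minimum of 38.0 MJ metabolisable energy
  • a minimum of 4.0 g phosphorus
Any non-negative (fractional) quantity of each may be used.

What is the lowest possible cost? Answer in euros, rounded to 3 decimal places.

€0.741

Let x1 = kg of oat hulls, x2 = kg of maize.
min 0.08x1 + 0.35x2 subject to:
  1.6x1 + 2.7x2 ≥ 6.1   (lysine)
  4.1x1 + 13.8x2 ≥ 38   (metabolisable energy)
  1.1x1 + 3.1x2 ≥ 4   (phosphorus)
  x1, x2 ≥ 0.
At the optimum only oat hulls is positive (maize = 0). Binding constraint: metabolisable energy.
So oat hulls = 9.268 kg.
Cost = 0.08·9.268 = 0.74144.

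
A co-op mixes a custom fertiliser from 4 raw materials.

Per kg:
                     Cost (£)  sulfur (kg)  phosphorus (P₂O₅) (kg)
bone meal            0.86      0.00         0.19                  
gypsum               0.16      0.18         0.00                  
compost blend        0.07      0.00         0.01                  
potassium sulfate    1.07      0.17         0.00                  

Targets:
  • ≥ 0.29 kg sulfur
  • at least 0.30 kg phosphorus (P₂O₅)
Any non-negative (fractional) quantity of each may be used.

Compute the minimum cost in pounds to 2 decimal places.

£1.62

Set it up as a linear program. Let x1 = kg of bone meal, x2 = kg of gypsum, x3 = kg of compost blend, x4 = kg of potassium sulfate.
Minimize 0.86x1 + 0.16x2 + 0.07x3 + 1.07x4 with:
  0.18x2 + 0.17x4 ≥ 0.29   (sulfur)
  0.19x1 + 0.01x3 ≥ 0.3   (phosphorus (P₂O₅))
  x1, x2, x3, x4 ≥ 0.
The optimal basis is {bone meal, gypsum}; compost blend, potassium sulfate drop out. Binding constraints: sulfur and phosphorus (P₂O₅).
So bone meal = 1.579 kg, gypsum = 1.611 kg.
Cost = 0.86·1.579 + 0.16·1.611 = 1.6157.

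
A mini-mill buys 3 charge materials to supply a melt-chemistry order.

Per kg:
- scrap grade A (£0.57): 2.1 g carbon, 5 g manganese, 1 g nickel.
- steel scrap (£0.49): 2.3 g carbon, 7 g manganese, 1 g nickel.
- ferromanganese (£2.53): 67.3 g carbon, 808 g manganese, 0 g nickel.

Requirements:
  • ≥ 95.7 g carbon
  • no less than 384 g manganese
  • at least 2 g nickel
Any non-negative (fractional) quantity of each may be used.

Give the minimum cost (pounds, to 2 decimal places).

£4.40

Treat it as an LP. Let x1 = kg of scrap grade A, x2 = kg of steel scrap, x3 = kg of ferromanganese.
Minimise 0.57x1 + 0.49x2 + 2.53x3 with:
  2.1x1 + 2.3x2 + 67.3x3 ≥ 95.7   (carbon)
  5x1 + 7x2 + 808x3 ≥ 384   (manganese)
  1x1 + 1x2 ≥ 2   (nickel)
  x1, x2, x3 ≥ 0.
At the optimum only steel scrap, ferromanganese are positive (scrap grade A = 0). Binding constraints: carbon and nickel.
So steel scrap = 2 kg, ferromanganese = 1.3536 kg.
Objective = 0.49·2 + 2.53·1.3536 = 4.4046.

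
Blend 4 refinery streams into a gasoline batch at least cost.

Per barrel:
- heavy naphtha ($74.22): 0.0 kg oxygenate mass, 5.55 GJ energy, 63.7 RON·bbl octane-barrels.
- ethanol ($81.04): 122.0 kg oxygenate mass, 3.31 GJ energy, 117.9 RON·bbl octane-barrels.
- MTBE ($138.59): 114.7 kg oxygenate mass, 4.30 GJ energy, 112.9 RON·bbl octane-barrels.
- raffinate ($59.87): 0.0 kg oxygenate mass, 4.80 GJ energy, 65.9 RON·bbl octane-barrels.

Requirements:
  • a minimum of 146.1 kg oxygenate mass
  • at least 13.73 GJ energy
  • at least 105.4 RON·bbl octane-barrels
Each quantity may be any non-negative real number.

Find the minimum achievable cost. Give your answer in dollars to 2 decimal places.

$218.86

Let x1 = barrels of heavy naphtha, x2 = barrels of ethanol, x3 = barrels of MTBE, x4 = barrels of raffinate.
Minimise 74.22x1 + 81.04x2 + 138.59x3 + 59.87x4 with:
  122x2 + 114.7x3 ≥ 146.1   (oxygenate mass)
  5.55x1 + 3.31x2 + 4.3x3 + 4.8x4 ≥ 13.73   (energy)
  63.7x1 + 117.9x2 + 112.9x3 + 65.9x4 ≥ 105.4   (octane-barrels)
  x1, x2, x3, x4 ≥ 0.
The optimal basis is {ethanol, raffinate}; heavy naphtha, MTBE drop out. Binding constraints: oxygenate mass and energy.
Optimal quantities: ethanol = 1.1975 barrels, raffinate = 2.0346 barrels.
Hence cost = 81.04·1.1975 + 59.87·2.0346 = $218.8569.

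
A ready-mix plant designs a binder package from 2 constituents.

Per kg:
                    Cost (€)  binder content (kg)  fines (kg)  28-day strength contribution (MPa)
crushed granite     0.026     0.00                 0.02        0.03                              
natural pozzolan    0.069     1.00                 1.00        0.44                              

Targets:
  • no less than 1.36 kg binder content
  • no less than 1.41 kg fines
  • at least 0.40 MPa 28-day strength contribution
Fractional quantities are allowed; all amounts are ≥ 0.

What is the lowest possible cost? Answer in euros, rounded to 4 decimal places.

€0.0973

Let x1 = kg of crushed granite, x2 = kg of natural pozzolan.
Minimize 0.026x1 + 0.069x2 subject to:
  1x2 ≥ 1.36   (binder content)
  0.02x1 + 1x2 ≥ 1.41   (fines)
  0.03x1 + 0.44x2 ≥ 0.4   (28-day strength contribution)
  x1, x2 ≥ 0.
At the optimum only natural pozzolan is positive (crushed granite = 0). Binding constraint: fines.
Optimal quantities: natural pozzolan = 1.41 kg.
Objective = 0.069·1.41 = 0.097290.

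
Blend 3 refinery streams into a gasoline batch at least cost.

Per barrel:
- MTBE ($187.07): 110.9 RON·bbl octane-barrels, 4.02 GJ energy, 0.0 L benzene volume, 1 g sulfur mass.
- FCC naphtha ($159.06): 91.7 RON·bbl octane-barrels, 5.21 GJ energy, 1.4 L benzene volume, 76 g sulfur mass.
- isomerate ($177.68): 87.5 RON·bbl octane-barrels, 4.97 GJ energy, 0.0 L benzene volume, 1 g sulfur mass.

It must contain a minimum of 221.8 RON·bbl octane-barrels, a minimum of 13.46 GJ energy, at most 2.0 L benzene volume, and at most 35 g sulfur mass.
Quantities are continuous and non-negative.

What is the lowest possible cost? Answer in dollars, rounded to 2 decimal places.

Let x1 = barrels of MTBE, x2 = barrels of FCC naphtha, x3 = barrels of isomerate.
min 187.07x1 + 159.06x2 + 177.68x3 s.t.:
  110.9x1 + 91.7x2 + 87.5x3 ≥ 221.8   (octane-barrels)
  4.02x1 + 5.21x2 + 4.97x3 ≥ 13.46   (energy)
  1.4x2 ≤ 2   (benzene volume)
  1x1 + 76x2 + 1x3 ≤ 35   (sulfur mass)
  x1, x2, x3 ≥ 0.
The cheapest feasible vertex uses only FCC naphtha, isomerate; MTBE is not used. The energy and sulfur mass requirements are met with equality.
Optimal quantities: FCC naphtha = 0.43083 barrels, isomerate = 2.2566 barrels.
Hence cost = 159.06·0.43083 + 177.68·2.2566 = $469.4805.

$469.48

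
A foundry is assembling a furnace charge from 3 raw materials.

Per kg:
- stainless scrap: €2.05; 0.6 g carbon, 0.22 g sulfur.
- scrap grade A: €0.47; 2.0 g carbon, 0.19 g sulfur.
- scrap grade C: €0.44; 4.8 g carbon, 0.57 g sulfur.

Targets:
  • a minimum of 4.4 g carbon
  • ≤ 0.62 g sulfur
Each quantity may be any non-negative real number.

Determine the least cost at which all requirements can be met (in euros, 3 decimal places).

Let x1 = kg of stainless scrap, x2 = kg of scrap grade A, x3 = kg of scrap grade C.
Minimise 2.05x1 + 0.47x2 + 0.44x3 s.t.:
  0.6x1 + 2x2 + 4.8x3 ≥ 4.4   (carbon)
  0.22x1 + 0.19x2 + 0.57x3 ≤ 0.62   (sulfur)
  x1, x2, x3 ≥ 0.
The minimum-cost mix takes nothing from stainless scrap, scrap grade A — only scrap grade C. The carbon requirement is met with equality.
That vertex is x3 = 0.9167.
Cost = 0.44·0.9167 = 0.40335.

€0.403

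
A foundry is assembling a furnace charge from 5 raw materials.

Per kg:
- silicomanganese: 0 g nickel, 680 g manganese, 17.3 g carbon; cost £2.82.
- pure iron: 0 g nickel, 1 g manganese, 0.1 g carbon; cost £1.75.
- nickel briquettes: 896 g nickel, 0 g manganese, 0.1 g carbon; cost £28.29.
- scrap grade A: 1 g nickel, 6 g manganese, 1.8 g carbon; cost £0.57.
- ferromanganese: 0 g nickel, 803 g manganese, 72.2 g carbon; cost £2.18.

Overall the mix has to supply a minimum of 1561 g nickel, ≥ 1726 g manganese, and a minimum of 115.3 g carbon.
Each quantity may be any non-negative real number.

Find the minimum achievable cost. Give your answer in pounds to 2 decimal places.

Treat it as an LP. Let x1 = kg of silicomanganese, x2 = kg of pure iron, x3 = kg of nickel briquettes, x4 = kg of scrap grade A, x5 = kg of ferromanganese.
min 2.82x1 + 1.75x2 + 28.29x3 + 0.57x4 + 2.18x5 s.t.:
  896x3 + 1x4 ≥ 1561   (nickel)
  680x1 + 1x2 + 6x4 + 803x5 ≥ 1726   (manganese)
  17.3x1 + 0.1x2 + 0.1x3 + 1.8x4 + 72.2x5 ≥ 115.3   (carbon)
  x1, x2, x3, x4, x5 ≥ 0.
The optimal basis is {nickel briquettes, ferromanganese}; silicomanganese, pure iron, scrap grade A drop out. There the nickel and manganese constraints are tight.
So nickel briquettes = 1.742 kg, ferromanganese = 2.149 kg.
Cost = 28.29·1.742 + 2.18·2.149 = 53.9660.

£53.97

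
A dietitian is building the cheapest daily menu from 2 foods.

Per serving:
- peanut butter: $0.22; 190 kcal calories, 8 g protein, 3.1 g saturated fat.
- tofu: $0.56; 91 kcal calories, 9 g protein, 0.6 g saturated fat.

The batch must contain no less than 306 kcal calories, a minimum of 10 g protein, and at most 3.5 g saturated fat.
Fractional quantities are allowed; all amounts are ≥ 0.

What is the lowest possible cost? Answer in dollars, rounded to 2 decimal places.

$1.12

Let x1 = servings of peanut butter, x2 = servings of tofu.
min 0.22x1 + 0.56x2 with:
  190x1 + 91x2 ≥ 306   (calories)
  8x1 + 9x2 ≥ 10   (protein)
  3.1x1 + 0.6x2 ≤ 3.5   (saturated fat)
  x1, x2 ≥ 0.
Both inputs are positive at the optimum. There the calories and saturated fat constraints are tight.
So peanut butter = 0.8025 servings, tofu = 1.687 servings.
Hence cost = 0.22·0.8025 + 0.56·1.687 = $1.1213.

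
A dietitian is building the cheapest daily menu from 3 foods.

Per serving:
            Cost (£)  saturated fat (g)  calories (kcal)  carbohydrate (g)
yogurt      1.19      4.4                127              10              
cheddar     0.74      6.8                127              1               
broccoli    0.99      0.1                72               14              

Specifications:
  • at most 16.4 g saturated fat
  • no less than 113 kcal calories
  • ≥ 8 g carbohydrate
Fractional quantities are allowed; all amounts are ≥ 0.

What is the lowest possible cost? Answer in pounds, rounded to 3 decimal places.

£0.960

Let x1 = servings of yogurt, x2 = servings of cheddar, x3 = servings of broccoli.
Minimise 1.19x1 + 0.74x2 + 0.99x3 with:
  4.4x1 + 6.8x2 + 0.1x3 ≤ 16.4   (saturated fat)
  127x1 + 127x2 + 72x3 ≥ 113   (calories)
  10x1 + 1x2 + 14x3 ≥ 8   (carbohydrate)
  x1, x2, x3 ≥ 0.
The minimum-cost mix takes nothing from yogurt — only cheddar, broccoli. There the calories and carbohydrate constraints are tight.
So cheddar = 0.5897 servings, broccoli = 0.5293 servings.
Cost = 0.74·0.5897 + 0.99·0.5293 = 0.96039.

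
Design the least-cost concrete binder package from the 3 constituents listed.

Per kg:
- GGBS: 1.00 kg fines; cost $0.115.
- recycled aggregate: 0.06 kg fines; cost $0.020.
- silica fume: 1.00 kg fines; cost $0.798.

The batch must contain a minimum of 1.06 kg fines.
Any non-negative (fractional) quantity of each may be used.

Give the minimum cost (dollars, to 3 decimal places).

Treat it as an LP. Let x1 = kg of GGBS, x2 = kg of recycled aggregate, x3 = kg of silica fume.
Minimize 0.115x1 + 0.02x2 + 0.798x3 s.t.:
  1x1 + 0.06x2 + 1x3 ≥ 1.06   (fines)
  x1, x2, x3 ≥ 0.
At the optimum only GGBS is positive (recycled aggregate, silica fume = 0). There the fines constraint is tight.
Solving gives x1 = 1.06.
Hence cost = 0.115·1.06 = $0.12190.

$0.122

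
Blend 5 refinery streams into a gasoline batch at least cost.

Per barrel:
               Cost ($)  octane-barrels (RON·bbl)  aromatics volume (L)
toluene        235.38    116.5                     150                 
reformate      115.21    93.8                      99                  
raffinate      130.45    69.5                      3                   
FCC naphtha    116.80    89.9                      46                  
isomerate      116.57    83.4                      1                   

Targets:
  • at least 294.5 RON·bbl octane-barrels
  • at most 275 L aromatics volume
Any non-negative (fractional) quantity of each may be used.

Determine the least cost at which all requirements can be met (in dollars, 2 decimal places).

Let x1 = barrels of toluene, x2 = barrels of reformate, x3 = barrels of raffinate, x4 = barrels of FCC naphtha, x5 = barrels of isomerate.
Minimise 235.38x1 + 115.21x2 + 130.45x3 + 116.8x4 + 116.57x5 s.t.:
  116.5x1 + 93.8x2 + 69.5x3 + 89.9x4 + 83.4x5 ≥ 294.5   (octane-barrels)
  150x1 + 99x2 + 3x3 + 46x4 + 1x5 ≤ 275   (aromatics volume)
  x1, x2, x3, x4, x5 ≥ 0.
The minimum-cost mix takes nothing from toluene, raffinate, isomerate — only reformate, FCC naphtha. The octane-barrels and aromatics volume requirements are met with equality.
Optimal quantities: reformate = 2.43725 barrels, FCC naphtha = 0.732886 barrels.
Hence cost = 115.21·2.43725 + 116.8·0.732886 = $366.3967.

$366.40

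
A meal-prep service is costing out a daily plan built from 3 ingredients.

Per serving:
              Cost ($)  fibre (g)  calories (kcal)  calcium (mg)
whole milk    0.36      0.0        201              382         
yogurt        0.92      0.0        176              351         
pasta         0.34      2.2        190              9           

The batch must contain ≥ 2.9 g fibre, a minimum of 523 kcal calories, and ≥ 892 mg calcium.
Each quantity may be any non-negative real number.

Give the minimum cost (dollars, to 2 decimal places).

Let x1 = servings of whole milk, x2 = servings of yogurt, x3 = servings of pasta.
min 0.36x1 + 0.92x2 + 0.34x3 s.t.:
  2.2x3 ≥ 2.9   (fibre)
  201x1 + 176x2 + 190x3 ≥ 523   (calories)
  382x1 + 351x2 + 9x3 ≥ 892   (calcium)
  x1, x2, x3 ≥ 0.
At the optimum only whole milk, pasta are positive (yogurt = 0). Binding constraints: fibre and calcium.
Optimal quantities: whole milk = 2.304 servings, pasta = 1.318 servings.
Cost = 0.36·2.304 + 0.34·1.318 = 1.2776.

$1.28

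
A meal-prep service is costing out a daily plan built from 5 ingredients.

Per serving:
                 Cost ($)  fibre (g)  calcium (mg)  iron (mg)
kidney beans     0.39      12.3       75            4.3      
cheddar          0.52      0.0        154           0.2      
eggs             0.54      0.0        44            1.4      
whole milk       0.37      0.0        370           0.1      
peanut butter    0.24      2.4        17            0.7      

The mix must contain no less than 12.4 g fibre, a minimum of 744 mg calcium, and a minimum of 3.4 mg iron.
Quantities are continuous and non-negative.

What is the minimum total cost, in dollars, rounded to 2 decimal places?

Treat it as an LP. Let x1 = servings of kidney beans, x2 = servings of cheddar, x3 = servings of eggs, x4 = servings of whole milk, x5 = servings of peanut butter.
Minimize 0.39x1 + 0.52x2 + 0.54x3 + 0.37x4 + 0.24x5 subject to:
  12.3x1 + 2.4x5 ≥ 12.4   (fibre)
  75x1 + 154x2 + 44x3 + 370x4 + 17x5 ≥ 744   (calcium)
  4.3x1 + 0.2x2 + 1.4x3 + 0.1x4 + 0.7x5 ≥ 3.4   (iron)
  x1, x2, x3, x4, x5 ≥ 0.
The cheapest feasible vertex uses only kidney beans, whole milk; cheddar, eggs, peanut butter are not used. Binding constraints: fibre and calcium.
So kidney beans = 1.008 servings, whole milk = 1.806 servings.
Cost = 0.39·1.008 + 0.37·1.806 = 1.0613.

$1.06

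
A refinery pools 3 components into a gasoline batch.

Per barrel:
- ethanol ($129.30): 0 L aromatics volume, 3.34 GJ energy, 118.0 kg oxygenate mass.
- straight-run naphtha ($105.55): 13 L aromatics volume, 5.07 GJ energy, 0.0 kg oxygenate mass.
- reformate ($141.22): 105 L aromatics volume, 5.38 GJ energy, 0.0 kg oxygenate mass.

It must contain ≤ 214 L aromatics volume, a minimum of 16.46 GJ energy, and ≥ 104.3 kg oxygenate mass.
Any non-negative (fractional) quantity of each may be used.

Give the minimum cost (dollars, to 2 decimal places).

$395.50

This is a linear program. Let x1 = barrels of ethanol, x2 = barrels of straight-run naphtha, x3 = barrels of reformate.
Minimise 129.3x1 + 105.55x2 + 141.22x3 subject to:
  13x2 + 105x3 ≤ 214   (aromatics volume)
  3.34x1 + 5.07x2 + 5.38x3 ≥ 16.46   (energy)
  118x1 ≥ 104.3   (oxygenate mass)
  x1, x2, x3 ≥ 0.
The optimal basis is {ethanol, straight-run naphtha}; reformate drops out. Binding constraints: energy and oxygenate mass.
So ethanol = 0.883898 barrels, straight-run naphtha = 2.66426 barrels.
Total cost: 129.3·0.883898 + 105.55·2.66426 = 395.5007.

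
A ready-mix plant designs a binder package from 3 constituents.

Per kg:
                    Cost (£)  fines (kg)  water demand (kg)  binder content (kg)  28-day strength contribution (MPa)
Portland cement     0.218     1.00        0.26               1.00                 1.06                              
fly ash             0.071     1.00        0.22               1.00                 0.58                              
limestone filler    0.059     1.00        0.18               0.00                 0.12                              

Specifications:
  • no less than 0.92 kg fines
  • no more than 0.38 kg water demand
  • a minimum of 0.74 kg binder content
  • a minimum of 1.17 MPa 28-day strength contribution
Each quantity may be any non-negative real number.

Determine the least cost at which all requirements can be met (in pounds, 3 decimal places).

This is a linear program. Let x1 = kg of Portland cement, x2 = kg of fly ash, x3 = kg of limestone filler.
Minimise 0.218x1 + 0.071x2 + 0.059x3 subject to:
  1x1 + 1x2 + 1x3 ≥ 0.92   (fines)
  0.26x1 + 0.22x2 + 0.18x3 ≤ 0.38   (water demand)
  1x1 + 1x2 ≥ 0.74   (binder content)
  1.06x1 + 0.58x2 + 0.12x3 ≥ 1.17   (28-day strength contribution)
  x1, x2, x3 ≥ 0.
The optimal basis is {Portland cement, fly ash}; limestone filler drops out. The water demand and 28-day strength contribution requirements are met with equality.
That vertex is x1 = 0.449, x2 = 1.197.
Objective = 0.218·0.449 + 0.071·1.197 = 0.18287.

£0.183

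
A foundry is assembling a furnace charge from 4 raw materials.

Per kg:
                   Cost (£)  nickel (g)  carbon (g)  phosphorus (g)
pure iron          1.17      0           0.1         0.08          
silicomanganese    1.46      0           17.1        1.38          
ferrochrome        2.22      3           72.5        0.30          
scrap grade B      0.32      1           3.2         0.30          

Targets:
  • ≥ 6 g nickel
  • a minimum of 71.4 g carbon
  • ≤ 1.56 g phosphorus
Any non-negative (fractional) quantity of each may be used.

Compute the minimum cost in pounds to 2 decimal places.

Let x1 = kg of pure iron, x2 = kg of silicomanganese, x3 = kg of ferrochrome, x4 = kg of scrap grade B.
Minimise 1.17x1 + 1.46x2 + 2.22x3 + 0.32x4 subject to:
  3x3 + 1x4 ≥ 6   (nickel)
  0.1x1 + 17.1x2 + 72.5x3 + 3.2x4 ≥ 71.4   (carbon)
  0.08x1 + 1.38x2 + 0.3x3 + 0.3x4 ≤ 1.56   (phosphorus)
  x1, x2, x3, x4 ≥ 0.
The cheapest feasible vertex uses only ferrochrome, scrap grade B; pure iron, silicomanganese are not used. The nickel and carbon requirements are met with equality.
Optimal quantities: ferrochrome = 0.8299 kg, scrap grade B = 3.51 kg.
Cost = 2.22·0.8299 + 0.32·3.51 = 2.9656.

£2.97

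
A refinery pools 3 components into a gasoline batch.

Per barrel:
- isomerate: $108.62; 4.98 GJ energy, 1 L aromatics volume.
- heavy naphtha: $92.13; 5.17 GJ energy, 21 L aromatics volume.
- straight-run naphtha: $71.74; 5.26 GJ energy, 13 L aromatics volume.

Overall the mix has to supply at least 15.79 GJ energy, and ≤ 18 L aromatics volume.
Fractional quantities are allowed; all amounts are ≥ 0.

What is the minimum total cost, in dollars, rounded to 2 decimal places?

Treat it as an LP. Let x1 = barrels of isomerate, x2 = barrels of heavy naphtha, x3 = barrels of straight-run naphtha.
min 108.62x1 + 92.13x2 + 71.74x3 s.t.:
  4.98x1 + 5.17x2 + 5.26x3 ≥ 15.79   (energy)
  1x1 + 21x2 + 13x3 ≤ 18   (aromatics volume)
  x1, x2, x3 ≥ 0.
At the optimum only isomerate, straight-run naphtha are positive (heavy naphtha = 0). The energy and aromatics volume requirements are met with equality.
That vertex is x1 = 1.859, x3 = 1.242.
Cost = 108.62·1.859 + 71.74·1.242 = 291.0257.

$291.03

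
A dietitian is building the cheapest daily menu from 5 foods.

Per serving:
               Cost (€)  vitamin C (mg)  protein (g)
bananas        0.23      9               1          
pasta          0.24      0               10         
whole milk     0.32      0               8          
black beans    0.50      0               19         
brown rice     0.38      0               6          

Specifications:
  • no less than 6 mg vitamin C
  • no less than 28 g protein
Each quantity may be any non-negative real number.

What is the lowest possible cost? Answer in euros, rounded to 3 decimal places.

€0.809

This is a linear program. Let x1 = servings of bananas, x2 = servings of pasta, x3 = servings of whole milk, x4 = servings of black beans, x5 = servings of brown rice.
Minimize 0.23x1 + 0.24x2 + 0.32x3 + 0.5x4 + 0.38x5 with:
  9x1 ≥ 6   (vitamin C)
  1x1 + 10x2 + 8x3 + 19x4 + 6x5 ≥ 28   (protein)
  x1, x2, x3, x4, x5 ≥ 0.
At the optimum only bananas, pasta are positive (whole milk, black beans, brown rice = 0). Binding constraints: vitamin C and protein.
Optimal quantities: bananas = 0.6667 servings, pasta = 2.733 servings.
Total cost: 0.23·0.6667 + 0.24·2.733 = 0.80926.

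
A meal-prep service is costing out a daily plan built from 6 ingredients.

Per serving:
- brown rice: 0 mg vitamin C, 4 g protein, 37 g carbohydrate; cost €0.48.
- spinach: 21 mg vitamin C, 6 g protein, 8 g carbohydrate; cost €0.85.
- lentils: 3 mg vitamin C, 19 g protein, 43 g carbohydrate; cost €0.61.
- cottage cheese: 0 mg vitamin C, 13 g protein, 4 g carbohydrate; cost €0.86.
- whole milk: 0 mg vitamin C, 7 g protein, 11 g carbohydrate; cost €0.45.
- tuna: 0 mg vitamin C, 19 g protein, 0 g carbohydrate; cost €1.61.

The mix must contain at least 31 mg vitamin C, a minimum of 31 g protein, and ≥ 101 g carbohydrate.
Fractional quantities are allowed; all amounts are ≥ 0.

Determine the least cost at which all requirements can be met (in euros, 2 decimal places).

€2.30

This is a linear program. Let x1 = servings of brown rice, x2 = servings of spinach, x3 = servings of lentils, x4 = servings of cottage cheese, x5 = servings of whole milk, x6 = servings of tuna.
Minimise 0.48x1 + 0.85x2 + 0.61x3 + 0.86x4 + 0.45x5 + 1.61x6 subject to:
  21x2 + 3x3 ≥ 31   (vitamin C)
  4x1 + 6x2 + 19x3 + 13x4 + 7x5 + 19x6 ≥ 31   (protein)
  37x1 + 8x2 + 43x3 + 4x4 + 11x5 ≥ 101   (carbohydrate)
  x1, x2, x3, x4, x5, x6 ≥ 0.
The cheapest feasible vertex uses only spinach, lentils; brown rice, cottage cheese, whole milk, tuna are not used. The vitamin C and carbohydrate requirements are met with equality.
Solving gives x2 = 1.172, x3 = 2.131.
Hence cost = 0.85·1.172 + 0.61·2.131 = €2.2961.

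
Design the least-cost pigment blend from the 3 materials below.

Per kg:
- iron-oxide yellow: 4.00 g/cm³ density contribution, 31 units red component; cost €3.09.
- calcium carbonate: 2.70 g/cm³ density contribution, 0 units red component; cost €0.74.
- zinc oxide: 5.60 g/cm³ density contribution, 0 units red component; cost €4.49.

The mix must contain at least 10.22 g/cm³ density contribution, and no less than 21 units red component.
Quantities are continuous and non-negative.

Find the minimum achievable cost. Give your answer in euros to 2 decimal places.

Let x1 = kg of iron-oxide yellow, x2 = kg of calcium carbonate, x3 = kg of zinc oxide.
Minimise 3.09x1 + 0.74x2 + 4.49x3 subject to:
  4x1 + 2.7x2 + 5.6x3 ≥ 10.22   (density contribution)
  31x1 ≥ 21   (red component)
  x1, x2, x3 ≥ 0.
The optimal basis is {iron-oxide yellow, calcium carbonate}; zinc oxide drops out. There the density contribution and red component constraints are tight.
Solving gives x1 = 0.6774, x2 = 2.782.
Total cost: 3.09·0.6774 + 0.74·2.782 = 4.1518.

€4.15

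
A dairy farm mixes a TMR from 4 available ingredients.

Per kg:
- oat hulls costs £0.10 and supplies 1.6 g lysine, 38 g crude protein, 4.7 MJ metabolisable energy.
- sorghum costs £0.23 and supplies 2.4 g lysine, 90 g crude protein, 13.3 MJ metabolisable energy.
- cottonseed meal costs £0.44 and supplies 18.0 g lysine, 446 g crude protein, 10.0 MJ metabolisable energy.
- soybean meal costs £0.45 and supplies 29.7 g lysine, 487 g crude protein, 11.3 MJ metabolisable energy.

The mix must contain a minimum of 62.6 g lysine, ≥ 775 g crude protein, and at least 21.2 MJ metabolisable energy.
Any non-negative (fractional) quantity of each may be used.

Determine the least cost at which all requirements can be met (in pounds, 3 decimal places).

£0.948

Let x1 = kg of oat hulls, x2 = kg of sorghum, x3 = kg of cottonseed meal, x4 = kg of soybean meal.
Minimize 0.1x1 + 0.23x2 + 0.44x3 + 0.45x4 with:
  1.6x1 + 2.4x2 + 18x3 + 29.7x4 ≥ 62.6   (lysine)
  38x1 + 90x2 + 446x3 + 487x4 ≥ 775   (crude protein)
  4.7x1 + 13.3x2 + 10x3 + 11.3x4 ≥ 21.2   (metabolisable energy)
  x1, x2, x3, x4 ≥ 0.
At the optimum only soybean meal is positive (oat hulls, sorghum, cottonseed meal = 0). The lysine requirement is met with equality.
That vertex is x4 = 2.1077.
Cost = 0.45·2.1077 = 0.94847.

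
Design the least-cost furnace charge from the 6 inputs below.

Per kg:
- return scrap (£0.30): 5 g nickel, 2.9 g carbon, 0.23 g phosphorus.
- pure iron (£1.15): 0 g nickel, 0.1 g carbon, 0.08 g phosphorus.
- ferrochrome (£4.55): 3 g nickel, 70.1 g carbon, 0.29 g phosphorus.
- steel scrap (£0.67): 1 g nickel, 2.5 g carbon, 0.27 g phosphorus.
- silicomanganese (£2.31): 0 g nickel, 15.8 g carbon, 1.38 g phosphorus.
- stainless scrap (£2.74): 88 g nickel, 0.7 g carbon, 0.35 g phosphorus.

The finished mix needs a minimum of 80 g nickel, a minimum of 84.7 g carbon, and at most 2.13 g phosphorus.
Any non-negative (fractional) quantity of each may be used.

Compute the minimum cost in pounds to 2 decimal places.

£7.56

Set it up as a linear program. Let x1 = kg of return scrap, x2 = kg of pure iron, x3 = kg of ferrochrome, x4 = kg of steel scrap, x5 = kg of silicomanganese, x6 = kg of stainless scrap.
Minimise 0.3x1 + 1.15x2 + 4.55x3 + 0.67x4 + 2.31x5 + 2.74x6 with:
  5x1 + 3x3 + 1x4 + 88x6 ≥ 80   (nickel)
  2.9x1 + 0.1x2 + 70.1x3 + 2.5x4 + 15.8x5 + 0.7x6 ≥ 84.7   (carbon)
  0.23x1 + 0.08x2 + 0.29x3 + 0.27x4 + 1.38x5 + 0.35x6 ≤ 2.13   (phosphorus)
  x1, x2, x3, x4, x5, x6 ≥ 0.
At the optimum only return scrap, ferrochrome, stainless scrap are positive (pure iron, steel scrap, silicomanganese = 0). There the nickel, carbon, phosphorus constraints are tight.
Optimal quantities: return scrap = 7.437 kg, ferrochrome = 0.896 kg, stainless scrap = 0.456 kg.
Total cost: 0.3·7.437 + 4.55·0.896 + 2.74·0.456 = 7.5573.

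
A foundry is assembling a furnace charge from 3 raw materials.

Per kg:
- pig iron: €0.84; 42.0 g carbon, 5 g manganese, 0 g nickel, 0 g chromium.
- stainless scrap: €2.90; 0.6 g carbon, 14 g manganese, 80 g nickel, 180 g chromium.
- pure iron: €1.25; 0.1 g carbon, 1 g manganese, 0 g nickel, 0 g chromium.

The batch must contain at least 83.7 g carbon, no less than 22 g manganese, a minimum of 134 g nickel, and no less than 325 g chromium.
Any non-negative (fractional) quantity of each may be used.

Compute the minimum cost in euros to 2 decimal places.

€6.89

Let x1 = kg of pig iron, x2 = kg of stainless scrap, x3 = kg of pure iron.
Minimise 0.84x1 + 2.9x2 + 1.25x3 subject to:
  42x1 + 0.6x2 + 0.1x3 ≥ 83.7   (carbon)
  5x1 + 14x2 + 1x3 ≥ 22   (manganese)
  80x2 ≥ 134   (nickel)
  180x2 ≥ 325   (chromium)
  x1, x2, x3 ≥ 0.
The cheapest feasible vertex uses only pig iron, stainless scrap; pure iron is not used. The carbon and chromium requirements are met with equality.
So pig iron = 1.967 kg, stainless scrap = 1.806 kg.
Total cost: 0.84·1.967 + 2.9·1.806 = 6.8897.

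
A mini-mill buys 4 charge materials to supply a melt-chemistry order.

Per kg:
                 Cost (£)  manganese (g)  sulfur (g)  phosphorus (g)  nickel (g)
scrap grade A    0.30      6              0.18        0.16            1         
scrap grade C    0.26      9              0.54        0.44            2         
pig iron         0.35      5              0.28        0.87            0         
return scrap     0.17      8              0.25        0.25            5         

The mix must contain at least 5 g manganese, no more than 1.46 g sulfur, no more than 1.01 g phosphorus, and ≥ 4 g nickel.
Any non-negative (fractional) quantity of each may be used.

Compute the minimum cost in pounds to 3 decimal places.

£0.136

Let x1 = kg of scrap grade A, x2 = kg of scrap grade C, x3 = kg of pig iron, x4 = kg of return scrap.
min 0.3x1 + 0.26x2 + 0.35x3 + 0.17x4 with:
  6x1 + 9x2 + 5x3 + 8x4 ≥ 5   (manganese)
  0.18x1 + 0.54x2 + 0.28x3 + 0.25x4 ≤ 1.46   (sulfur)
  0.16x1 + 0.44x2 + 0.87x3 + 0.25x4 ≤ 1.01   (phosphorus)
  1x1 + 2x2 + 5x4 ≥ 4   (nickel)
  x1, x2, x3, x4 ≥ 0.
The optimal basis is {return scrap}; scrap grade A, scrap grade C, pig iron drop out. The nickel requirement is met with equality.
That vertex is x4 = 0.8.
Objective = 0.17·0.8 = 0.13600.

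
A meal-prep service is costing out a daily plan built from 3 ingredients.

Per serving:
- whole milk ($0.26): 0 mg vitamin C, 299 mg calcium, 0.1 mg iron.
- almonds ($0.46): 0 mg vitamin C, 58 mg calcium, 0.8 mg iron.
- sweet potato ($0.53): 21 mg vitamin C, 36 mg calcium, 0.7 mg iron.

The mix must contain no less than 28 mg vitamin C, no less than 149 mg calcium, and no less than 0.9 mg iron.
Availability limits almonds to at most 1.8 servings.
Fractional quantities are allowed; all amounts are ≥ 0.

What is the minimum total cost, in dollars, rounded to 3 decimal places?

$0.794

Let x1 = servings of whole milk, x2 = servings of almonds, x3 = servings of sweet potato.
min 0.26x1 + 0.46x2 + 0.53x3 subject to:
  21x3 ≥ 28   (vitamin C)
  299x1 + 58x2 + 36x3 ≥ 149   (calcium)
  0.1x1 + 0.8x2 + 0.7x3 ≥ 0.9   (iron)
  x2 ≤ 1.8
  x1, x2, x3 ≥ 0.
The optimal basis is {whole milk, sweet potato}; almonds drops out. The vitamin C and calcium requirements are met with equality.
So whole milk = 0.3378 servings, sweet potato = 1.333 servings.
Total cost: 0.26·0.3378 + 0.53·1.333 = 0.79432.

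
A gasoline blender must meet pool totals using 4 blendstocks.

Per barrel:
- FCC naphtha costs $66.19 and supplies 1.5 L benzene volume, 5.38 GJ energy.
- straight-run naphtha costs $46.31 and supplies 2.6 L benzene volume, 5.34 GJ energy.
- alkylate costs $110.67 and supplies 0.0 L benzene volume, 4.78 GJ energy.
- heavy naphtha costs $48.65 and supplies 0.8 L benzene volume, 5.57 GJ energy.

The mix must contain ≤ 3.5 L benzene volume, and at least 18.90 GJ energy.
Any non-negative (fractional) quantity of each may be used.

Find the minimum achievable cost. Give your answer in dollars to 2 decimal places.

$164.94

Let x1 = barrels of FCC naphtha, x2 = barrels of straight-run naphtha, x3 = barrels of alkylate, x4 = barrels of heavy naphtha.
Minimise 66.19x1 + 46.31x2 + 110.67x3 + 48.65x4 subject to:
  1.5x1 + 2.6x2 + 0.8x4 ≤ 3.5   (benzene volume)
  5.38x1 + 5.34x2 + 4.78x3 + 5.57x4 ≥ 18.9   (energy)
  x1, x2, x3, x4 ≥ 0.
The cheapest feasible vertex uses only straight-run naphtha, heavy naphtha; FCC naphtha, alkylate are not used. The benzene volume and energy requirements are met with equality.
Solving gives x2 = 0.4285, x4 = 2.9824.
Total cost: 46.31·0.4285 + 48.65·2.9824 = 164.9376.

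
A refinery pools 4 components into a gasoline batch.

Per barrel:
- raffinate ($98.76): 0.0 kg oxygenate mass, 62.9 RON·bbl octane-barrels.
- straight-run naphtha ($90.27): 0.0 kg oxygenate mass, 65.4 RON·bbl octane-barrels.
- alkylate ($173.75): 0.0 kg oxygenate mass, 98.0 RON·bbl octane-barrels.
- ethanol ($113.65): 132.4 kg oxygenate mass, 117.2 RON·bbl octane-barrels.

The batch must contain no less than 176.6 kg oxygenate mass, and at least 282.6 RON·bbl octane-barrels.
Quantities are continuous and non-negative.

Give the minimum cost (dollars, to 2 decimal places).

Set it up as a linear program. Let x1 = barrels of raffinate, x2 = barrels of straight-run naphtha, x3 = barrels of alkylate, x4 = barrels of ethanol.
min 98.76x1 + 90.27x2 + 173.75x3 + 113.65x4 with:
  132.4x4 ≥ 176.6   (oxygenate mass)
  62.9x1 + 65.4x2 + 98x3 + 117.2x4 ≥ 282.6   (octane-barrels)
  x1, x2, x3, x4 ≥ 0.
The optimal basis is {ethanol}; raffinate, straight-run naphtha, alkylate drop out. There the octane-barrels constraint is tight.
That vertex is x4 = 2.4113.
Cost = 113.65·2.4113 = 274.0442.

$274.04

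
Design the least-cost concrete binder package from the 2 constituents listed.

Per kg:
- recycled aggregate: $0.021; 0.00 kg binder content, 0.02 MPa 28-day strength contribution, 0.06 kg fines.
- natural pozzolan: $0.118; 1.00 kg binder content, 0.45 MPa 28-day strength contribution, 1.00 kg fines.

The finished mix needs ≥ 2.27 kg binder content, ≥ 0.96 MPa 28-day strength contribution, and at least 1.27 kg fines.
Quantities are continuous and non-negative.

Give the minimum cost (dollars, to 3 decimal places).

Let x1 = kg of recycled aggregate, x2 = kg of natural pozzolan.
Minimize 0.021x1 + 0.118x2 subject to:
  1x2 ≥ 2.27   (binder content)
  0.02x1 + 0.45x2 ≥ 0.96   (28-day strength contribution)
  0.06x1 + 1x2 ≥ 1.27   (fines)
  x1, x2 ≥ 0.
At the optimum only natural pozzolan is positive (recycled aggregate = 0). The binder content requirement is met with equality.
Solving gives x2 = 2.27.
Cost = 0.118·2.27 = 0.26786.

$0.268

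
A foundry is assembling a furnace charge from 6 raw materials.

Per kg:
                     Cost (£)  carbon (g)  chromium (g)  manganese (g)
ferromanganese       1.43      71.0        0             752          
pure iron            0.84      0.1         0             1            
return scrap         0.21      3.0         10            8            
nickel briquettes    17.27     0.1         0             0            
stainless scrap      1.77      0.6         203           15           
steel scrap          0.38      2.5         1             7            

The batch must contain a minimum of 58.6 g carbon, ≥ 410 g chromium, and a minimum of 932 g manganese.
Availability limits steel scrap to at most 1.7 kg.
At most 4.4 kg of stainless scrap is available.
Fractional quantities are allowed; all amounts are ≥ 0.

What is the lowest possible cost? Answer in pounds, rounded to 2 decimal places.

£5.29

Let x1 = kg of ferromanganese, x2 = kg of pure iron, x3 = kg of return scrap, x4 = kg of nickel briquettes, x5 = kg of stainless scrap, x6 = kg of steel scrap.
min 1.43x1 + 0.84x2 + 0.21x3 + 17.27x4 + 1.77x5 + 0.38x6 subject to:
  71x1 + 0.1x2 + 3x3 + 0.1x4 + 0.6x5 + 2.5x6 ≥ 58.6   (carbon)
  10x3 + 203x5 + 1x6 ≥ 410   (chromium)
  752x1 + 1x2 + 8x3 + 15x5 + 7x6 ≥ 932   (manganese)
  x6 ≤ 1.7
  x5 ≤ 4.4
  x1, x2, x3, x4, x5, x6 ≥ 0.
The cheapest feasible vertex uses only ferromanganese, stainless scrap; pure iron, return scrap, nickel briquettes, steel scrap are not used. The chromium and manganese requirements are met with equality.
That vertex is x1 = 1.199, x5 = 2.02.
Total cost: 1.43·1.199 + 1.77·2.02 = 5.2900.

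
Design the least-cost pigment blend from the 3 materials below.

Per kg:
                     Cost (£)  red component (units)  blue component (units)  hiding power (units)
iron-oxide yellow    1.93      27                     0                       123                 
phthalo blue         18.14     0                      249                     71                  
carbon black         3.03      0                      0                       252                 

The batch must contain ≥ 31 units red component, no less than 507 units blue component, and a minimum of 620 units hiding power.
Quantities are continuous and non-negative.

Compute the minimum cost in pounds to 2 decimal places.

£43.17

Treat it as an LP. Let x1 = kg of iron-oxide yellow, x2 = kg of phthalo blue, x3 = kg of carbon black.
min 1.93x1 + 18.14x2 + 3.03x3 s.t.:
  27x1 ≥ 31   (red component)
  249x2 ≥ 507   (blue component)
  123x1 + 71x2 + 252x3 ≥ 620   (hiding power)
  x1, x2, x3 ≥ 0.
The optimal mix uses every input. The red component, blue component, hiding power requirements are met with equality.
Solving gives x1 = 1.148, x2 = 2.036, x3 = 1.326.
Total cost: 1.93·1.148 + 18.14·2.036 + 3.03·1.326 = 43.1665.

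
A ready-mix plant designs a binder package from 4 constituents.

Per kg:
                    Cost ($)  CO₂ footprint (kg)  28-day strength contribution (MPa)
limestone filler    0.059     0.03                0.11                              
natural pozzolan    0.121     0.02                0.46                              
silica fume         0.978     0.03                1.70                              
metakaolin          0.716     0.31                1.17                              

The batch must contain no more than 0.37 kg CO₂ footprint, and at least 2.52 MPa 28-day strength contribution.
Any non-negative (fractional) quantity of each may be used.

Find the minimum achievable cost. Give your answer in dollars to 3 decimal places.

Let x1 = kg of limestone filler, x2 = kg of natural pozzolan, x3 = kg of silica fume, x4 = kg of metakaolin.
Minimize 0.059x1 + 0.121x2 + 0.978x3 + 0.716x4 s.t.:
  0.03x1 + 0.02x2 + 0.03x3 + 0.31x4 ≤ 0.37   (CO₂ footprint)
  0.11x1 + 0.46x2 + 1.7x3 + 1.17x4 ≥ 2.52   (28-day strength contribution)
  x1, x2, x3, x4 ≥ 0.
The optimal basis is {natural pozzolan}; limestone filler, silica fume, metakaolin drop out. The 28-day strength contribution requirement is met with equality.
That vertex is x2 = 5.478.
Total cost: 0.121·5.478 = 0.66284.

$0.663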